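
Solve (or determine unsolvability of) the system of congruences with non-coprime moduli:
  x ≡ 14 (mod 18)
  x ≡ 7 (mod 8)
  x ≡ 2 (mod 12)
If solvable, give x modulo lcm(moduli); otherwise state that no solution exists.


Moduli 18, 8, 12 are not pairwise coprime, so CRT works modulo lcm(m_i) when all pairwise compatibility conditions hold.
Pairwise compatibility: gcd(m_i, m_j) must divide a_i - a_j for every pair.
Merge one congruence at a time:
  Start: x ≡ 14 (mod 18).
  Combine with x ≡ 7 (mod 8): gcd(18, 8) = 2, and 7 - 14 = -7 is NOT divisible by 2.
    ⇒ system is inconsistent (no integer solution).

No solution (the system is inconsistent).


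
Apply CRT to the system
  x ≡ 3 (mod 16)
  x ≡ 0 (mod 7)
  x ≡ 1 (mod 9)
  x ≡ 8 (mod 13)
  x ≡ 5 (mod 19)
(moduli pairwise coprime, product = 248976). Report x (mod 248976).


Product of moduli M = 16 · 7 · 9 · 13 · 19 = 248976.
Merge one congruence at a time:
  Start: x ≡ 3 (mod 16).
  Combine with x ≡ 0 (mod 7); new modulus lcm = 112.
    Write x = 3 + 16·t and substitute into x ≡ 0 (mod 7): 16·t ≡ 0 − 3 = -3 (mod 7).
    Reduce coefficients mod 7: 2·t ≡ 4 (mod 7).
    The inverse of 2 mod 7 is 4 (since 2·4 = 8 = 1·7 + 1), so t ≡ 4·4 = 16 ≡ 2 (mod 7).
    Then x = 3 + 16·2 = 35, valid modulo lcm(16, 7) = 112: x ≡ 35 (mod 112).
  Combine with x ≡ 1 (mod 9); new modulus lcm = 1008.
    Write x = 35 + 112·t and substitute into x ≡ 1 (mod 9): 112·t ≡ 1 − 35 = -34 (mod 9).
    Reduce coefficients mod 9: 4·t ≡ 2 (mod 9).
    The inverse of 4 mod 9 is 7 (since 4·7 = 28 = 3·9 + 1), so t ≡ 7·2 = 14 ≡ 5 (mod 9).
    Then x = 35 + 112·5 = 595, valid modulo lcm(112, 9) = 1008: x ≡ 595 (mod 1008).
  Combine with x ≡ 8 (mod 13); new modulus lcm = 13104.
    Write x = 595 + 1008·t and substitute into x ≡ 8 (mod 13): 1008·t ≡ 8 − 595 = -587 (mod 13).
    Reduce coefficients mod 13: 7·t ≡ 11 (mod 13).
    The inverse of 7 mod 13 is 2 (since 7·2 = 14 = 1·13 + 1), so t ≡ 2·11 = 22 ≡ 9 (mod 13).
    Then x = 595 + 1008·9 = 9667, valid modulo lcm(1008, 13) = 13104: x ≡ 9667 (mod 13104).
  Combine with x ≡ 5 (mod 19); new modulus lcm = 248976.
    Write x = 9667 + 13104·t and substitute into x ≡ 5 (mod 19): 13104·t ≡ 5 − 9667 = -9662 (mod 19).
    Reduce coefficients mod 19: 13·t ≡ 9 (mod 19).
    The inverse of 13 mod 19 is 3 (since 13·3 = 39 = 2·19 + 1), so t ≡ 3·9 = 27 ≡ 8 (mod 19).
    Then x = 9667 + 13104·8 = 114499, valid modulo lcm(13104, 19) = 248976: x ≡ 114499 (mod 248976).
Verify against each original: 114499 mod 16 = 3, 114499 mod 7 = 0, 114499 mod 9 = 1, 114499 mod 13 = 8, 114499 mod 19 = 5.

x ≡ 114499 (mod 248976).


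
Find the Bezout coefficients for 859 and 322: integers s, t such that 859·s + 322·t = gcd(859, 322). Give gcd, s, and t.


Euclidean algorithm on (859, 322) — divide until remainder is 0:
  859 = 2 · 322 + 215
  322 = 1 · 215 + 107
  215 = 2 · 107 + 1
  107 = 107 · 1 + 0
gcd(859, 322) = 1.
Track Bezout coefficients alongside the remainders: start with r₀ = 859 = a·1 + b·0 (s = 1, t = 0) and r₁ = 322 = a·0 + b·1 (s = 0, t = 1); each new remainder r_{k+1} = r_{k-1} − q_k·r_k inherits s_{k+1} = s_{k-1} − q_k·s_k, t_{k+1} = t_{k-1} − q_k·t_k, so r_k = a·s_k + b·t_k at every step:
  q = 2: r = 215, s = 1 − 2·0 = 1, t = 0 − 2·1 = -2  (check: 859·1 + 322·(-2) = 215)
  q = 1: r = 107, s = 0 − 1·1 = -1, t = 1 − 1·(-2) = 3  (check: 859·(-1) + 322·3 = 107)
  q = 2: r = 1, s = 1 − 2·(-1) = 3, t = -2 − 2·3 = -8  (check: 859·3 + 322·(-8) = 1)
The row with r = 1 (the gcd) gives the Bezout coefficients s = 3, t = -8.
Result: 859 · (3) + 322 · (-8) = 1.

gcd(859, 322) = 1; s = 3, t = -8 (check: 859·3 + 322·(-8) = 1).


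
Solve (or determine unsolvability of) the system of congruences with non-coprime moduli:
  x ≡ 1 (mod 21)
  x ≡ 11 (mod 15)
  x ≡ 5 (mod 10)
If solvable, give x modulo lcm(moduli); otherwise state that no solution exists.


Moduli 21, 15, 10 are not pairwise coprime, so CRT works modulo lcm(m_i) when all pairwise compatibility conditions hold.
Pairwise compatibility: gcd(m_i, m_j) must divide a_i - a_j for every pair.
Merge one congruence at a time:
  Start: x ≡ 1 (mod 21).
  Combine with x ≡ 11 (mod 15): gcd(21, 15) = 3, and 11 - 1 = 10 is NOT divisible by 3.
    ⇒ system is inconsistent (no integer solution).

No solution (the system is inconsistent).


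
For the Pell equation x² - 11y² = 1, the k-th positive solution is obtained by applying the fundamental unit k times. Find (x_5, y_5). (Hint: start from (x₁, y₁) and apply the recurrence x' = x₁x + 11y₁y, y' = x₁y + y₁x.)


Step 1: Find the fundamental solution (x₁, y₁) of x² - 11y² = 1.
  Expand √11 as a continued fraction. a₀ = ⌊√11⌋ = 3; iterate m_{k+1} = d_k·a_k − m_k, d_{k+1} = (11 − m_{k+1}²)/d_k, a_{k+1} = ⌊(a₀ + m_{k+1})/d_{k+1}⌋ (starting m₀ = 0, d₀ = 1), with convergents p_k = a_k·p_{k-1} + p_{k-2}, q_k = a_k·q_{k-1} + q_{k-2} (p₋₁ = 1, q₋₁ = 0):
  k = 0: a₀ = 3; p₀/q₀ = 3/1; p₀² − 11·q₀² = 9 − 11 = -2.
  k = 1: m = 3, d = 2, a = ⌊(3 + 3)/2⌋ = 3; p/q = (3·3 + 1)/(3·1 + 0) = 10/3; p² − 11·q² = 100 − 99 = 1.
  The first convergent with p² − 11·q² = 1 gives the fundamental solution (x₁, y₁) = (10, 3).
Step 2: Apply the recurrence (x_{n+1}, y_{n+1}) = (x₁x_n + 11y₁y_n, x₁y_n + y₁x_n) repeatedly.
  From (x_1, y_1) = (10, 3): x_2 = 10·10 + 11·3·3 = 199; y_2 = 10·3 + 3·10 = 60.
  From (x_2, y_2) = (199, 60): x_3 = 10·199 + 11·3·60 = 3970; y_3 = 10·60 + 3·199 = 1197.
  From (x_3, y_3) = (3970, 1197): x_4 = 10·3970 + 11·3·1197 = 79201; y_4 = 10·1197 + 3·3970 = 23880.
  From (x_4, y_4) = (79201, 23880): x_5 = 10·79201 + 11·3·23880 = 1580050; y_5 = 10·23880 + 3·79201 = 476403.
Step 3: Verify x_5² - 11·y_5² = 2496558002500 - 2496558002499 = 1 (should be 1). ✓

(x_1, y_1) = (10, 3); (x_5, y_5) = (1580050, 476403).


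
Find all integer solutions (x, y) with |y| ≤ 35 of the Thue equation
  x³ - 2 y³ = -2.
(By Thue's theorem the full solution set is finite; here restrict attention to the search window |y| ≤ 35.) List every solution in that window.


The equation is x³ - 2y³ = -2. For fixed y, x³ = 2·y³ − 2, so a solution requires the RHS to be a perfect cube.
Strategy: iterate y from -35 to 35, compute RHS = 2·y³ − 2, and check whether it is a (positive or negative) perfect cube.
Check small values of y:
  y = 0: RHS = -2 is not a perfect cube.
  y = 1: RHS = 0 = (0)³ ⇒ x = 0 works.
  y = -1: RHS = -4 is not a perfect cube.
  y = 2: RHS = 14 is not a perfect cube.
  y = -2: RHS = -18 is not a perfect cube.
  y = 3: RHS = 52 is not a perfect cube.
  y = -3: RHS = -56 is not a perfect cube.
Continuing the search up to |y| = 35 finds no further solutions beyond those listed.
Collected solutions: (0, 1).

Solutions (with |y| ≤ 35): (0, 1).


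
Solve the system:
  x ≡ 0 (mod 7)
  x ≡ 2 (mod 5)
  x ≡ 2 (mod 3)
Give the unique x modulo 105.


Moduli 7, 5, 3 are pairwise coprime; by CRT there is a unique solution modulo M = 7 · 5 · 3 = 105.
Solve pairwise, accumulating the modulus:
  Start with x ≡ 0 (mod 7).
  Combine with x ≡ 2 (mod 5): since gcd(7, 5) = 1, we get a unique residue mod 35.
    Write x = 0 + 7·t and substitute into x ≡ 2 (mod 5): 7·t ≡ 2 − 0 = 2 (mod 5).
    Reduce coefficients mod 5: 2·t ≡ 2 (mod 5).
    The inverse of 2 mod 5 is 3 (since 2·3 = 6 = 1·5 + 1), so t ≡ 3·2 = 6 ≡ 1 (mod 5).
    Then x = 0 + 7·1 = 7, valid modulo lcm(7, 5) = 35: x ≡ 7 (mod 35).
  Combine with x ≡ 2 (mod 3): since gcd(35, 3) = 1, we get a unique residue mod 105.
    Write x = 7 + 35·t and substitute into x ≡ 2 (mod 3): 35·t ≡ 2 − 7 = -5 (mod 3).
    Reduce coefficients mod 3: 2·t ≡ 1 (mod 3).
    The inverse of 2 mod 3 is 2 (since 2·2 = 4 = 1·3 + 1), so t ≡ 2·1 = 2 ≡ 2 (mod 3).
    Then x = 7 + 35·2 = 77, valid modulo lcm(35, 3) = 105: x ≡ 77 (mod 105).
Verify: 77 mod 7 = 0 ✓, 77 mod 5 = 2 ✓, 77 mod 3 = 2 ✓.

x ≡ 77 (mod 105).


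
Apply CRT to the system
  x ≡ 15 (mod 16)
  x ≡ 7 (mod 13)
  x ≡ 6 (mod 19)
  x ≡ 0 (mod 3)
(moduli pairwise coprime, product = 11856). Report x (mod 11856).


Product of moduli M = 16 · 13 · 19 · 3 = 11856.
Merge one congruence at a time:
  Start: x ≡ 15 (mod 16).
  Combine with x ≡ 7 (mod 13); new modulus lcm = 208.
    Write x = 15 + 16·t and substitute into x ≡ 7 (mod 13): 16·t ≡ 7 − 15 = -8 (mod 13).
    Reduce coefficients mod 13: 3·t ≡ 5 (mod 13).
    The inverse of 3 mod 13 is 9 (since 3·9 = 27 = 2·13 + 1), so t ≡ 9·5 = 45 ≡ 6 (mod 13).
    Then x = 15 + 16·6 = 111, valid modulo lcm(16, 13) = 208: x ≡ 111 (mod 208).
  Combine with x ≡ 6 (mod 19); new modulus lcm = 3952.
    Write x = 111 + 208·t and substitute into x ≡ 6 (mod 19): 208·t ≡ 6 − 111 = -105 (mod 19).
    Reduce coefficients mod 19: 18·t ≡ 9 (mod 19).
    The inverse of 18 mod 19 is 18 (since 18·18 = 324 = 17·19 + 1), so t ≡ 18·9 = 162 ≡ 10 (mod 19).
    Then x = 111 + 208·10 = 2191, valid modulo lcm(208, 19) = 3952: x ≡ 2191 (mod 3952).
  Combine with x ≡ 0 (mod 3); new modulus lcm = 11856.
    Write x = 2191 + 3952·t and substitute into x ≡ 0 (mod 3): 3952·t ≡ 0 − 2191 = -2191 (mod 3).
    Reduce coefficients mod 3: 1·t ≡ 2 (mod 3).
    So t ≡ 2 (mod 3).
    Then x = 2191 + 3952·2 = 10095, valid modulo lcm(3952, 3) = 11856: x ≡ 10095 (mod 11856).
Verify against each original: 10095 mod 16 = 15, 10095 mod 13 = 7, 10095 mod 19 = 6, 10095 mod 3 = 0.

x ≡ 10095 (mod 11856).


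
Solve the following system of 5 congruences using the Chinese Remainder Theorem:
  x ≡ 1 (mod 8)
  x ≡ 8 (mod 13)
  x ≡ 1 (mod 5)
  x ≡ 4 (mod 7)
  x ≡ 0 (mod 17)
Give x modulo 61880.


Product of moduli M = 8 · 13 · 5 · 7 · 17 = 61880.
Merge one congruence at a time:
  Start: x ≡ 1 (mod 8).
  Combine with x ≡ 8 (mod 13); new modulus lcm = 104.
    Write x = 1 + 8·t and substitute into x ≡ 8 (mod 13): 8·t ≡ 8 − 1 = 7 (mod 13).
    The inverse of 8 mod 13 is 5 (since 8·5 = 40 = 3·13 + 1), so t ≡ 5·7 = 35 ≡ 9 (mod 13).
    Then x = 1 + 8·9 = 73, valid modulo lcm(8, 13) = 104: x ≡ 73 (mod 104).
  Combine with x ≡ 1 (mod 5); new modulus lcm = 520.
    Write x = 73 + 104·t and substitute into x ≡ 1 (mod 5): 104·t ≡ 1 − 73 = -72 (mod 5).
    Reduce coefficients mod 5: 4·t ≡ 3 (mod 5).
    The inverse of 4 mod 5 is 4 (since 4·4 = 16 = 3·5 + 1), so t ≡ 4·3 = 12 ≡ 2 (mod 5).
    Then x = 73 + 104·2 = 281, valid modulo lcm(104, 5) = 520: x ≡ 281 (mod 520).
  Combine with x ≡ 4 (mod 7); new modulus lcm = 3640.
    Write x = 281 + 520·t and substitute into x ≡ 4 (mod 7): 520·t ≡ 4 − 281 = -277 (mod 7).
    Reduce coefficients mod 7: 2·t ≡ 3 (mod 7).
    The inverse of 2 mod 7 is 4 (since 2·4 = 8 = 1·7 + 1), so t ≡ 4·3 = 12 ≡ 5 (mod 7).
    Then x = 281 + 520·5 = 2881, valid modulo lcm(520, 7) = 3640: x ≡ 2881 (mod 3640).
  Combine with x ≡ 0 (mod 17); new modulus lcm = 61880.
    Write x = 2881 + 3640·t and substitute into x ≡ 0 (mod 17): 3640·t ≡ 0 − 2881 = -2881 (mod 17).
    Reduce coefficients mod 17: 2·t ≡ 9 (mod 17).
    The inverse of 2 mod 17 is 9 (since 2·9 = 18 = 1·17 + 1), so t ≡ 9·9 = 81 ≡ 13 (mod 17).
    Then x = 2881 + 3640·13 = 50201, valid modulo lcm(3640, 17) = 61880: x ≡ 50201 (mod 61880).
Verify against each original: 50201 mod 8 = 1, 50201 mod 13 = 8, 50201 mod 5 = 1, 50201 mod 7 = 4, 50201 mod 17 = 0.

x ≡ 50201 (mod 61880).


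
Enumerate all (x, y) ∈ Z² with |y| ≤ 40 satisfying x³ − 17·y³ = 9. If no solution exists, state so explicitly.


The equation is x³ - 17y³ = 9. For fixed y, x³ = 17·y³ + 9, so a solution requires the RHS to be a perfect cube.
Strategy: iterate y from -40 to 40, compute RHS = 17·y³ + 9, and check whether it is a (positive or negative) perfect cube.
Check small values of y:
  y = 0: RHS = 9 is not a perfect cube.
  y = 1: RHS = 26 is not a perfect cube.
  y = -1: RHS = -8 = (-2)³ ⇒ x = -2 works.
  y = 2: RHS = 145 is not a perfect cube.
  y = -2: RHS = -127 is not a perfect cube.
  y = 3: RHS = 468 is not a perfect cube.
  y = -3: RHS = -450 is not a perfect cube.
Continuing the search up to |y| = 40 finds no further solutions beyond those listed.
Collected solutions: (-2, -1).

Solutions (with |y| ≤ 40): (-2, -1).


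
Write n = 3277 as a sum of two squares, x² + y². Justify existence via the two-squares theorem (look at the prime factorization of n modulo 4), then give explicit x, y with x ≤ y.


Step 1: Factor n = 3277 = 29 · 113.
Step 2: Check the mod-4 condition on each prime factor: 29 ≡ 1 (mod 4), exponent 1; 113 ≡ 1 (mod 4), exponent 1.
All primes ≡ 3 (mod 4) appear to even exponent (or don't appear), so by the two-squares theorem n IS expressible as a sum of two squares.
Step 3: Build a representation. Here n = 29 · 113 is a product of primes ≡ 1 (mod 4). Each prime p ≡ 1 (mod 4) is itself a sum of two squares; find a² by testing p − a² for a perfect square:
  29: 29 − 1² = 28, 29 − 2² = 25 = 5² ⇒ 29 = 2² + 5².
  113: 113 − 1² = 112, 113 − 2² = 109, 113 − 3² = 104, 113 − 4² = 97, 113 − 5² = 88, 113 − 6² = 77, 113 − 7² = 64 = 8² ⇒ 113 = 7² + 8².
  Combine using the Brahmagupta–Fibonacci identity (a² + b²)(c² + d²) = (ac − bd)² + (ad + bc)² = (ac + bd)² + (ad − bc)²:
  29 · 113 = 3277: from (2² + 5²)(7² + 8²), take (2·7 − 5·8, 2·8 + 5·7) = (14 − 40, 16 + 35) = (-26, 51); dropping signs (only squares matter) gives (26, 51); check 26² + 51² = 676 + 2601 = 3277 ✓.
Step 4: Order so x ≤ y and verify: 26² + 51² = 676 + 2601 = 3277 = n. ✓

n = 3277 = 26² + 51² (one valid representation with x ≤ y).


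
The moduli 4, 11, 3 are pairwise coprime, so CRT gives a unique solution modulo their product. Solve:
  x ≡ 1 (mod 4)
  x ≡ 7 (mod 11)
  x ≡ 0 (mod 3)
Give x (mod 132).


Moduli 4, 11, 3 are pairwise coprime; by CRT there is a unique solution modulo M = 4 · 11 · 3 = 132.
Solve pairwise, accumulating the modulus:
  Start with x ≡ 1 (mod 4).
  Combine with x ≡ 7 (mod 11): since gcd(4, 11) = 1, we get a unique residue mod 44.
    Write x = 1 + 4·t and substitute into x ≡ 7 (mod 11): 4·t ≡ 7 − 1 = 6 (mod 11).
    The inverse of 4 mod 11 is 3 (since 4·3 = 12 = 1·11 + 1), so t ≡ 3·6 = 18 ≡ 7 (mod 11).
    Then x = 1 + 4·7 = 29, valid modulo lcm(4, 11) = 44: x ≡ 29 (mod 44).
  Combine with x ≡ 0 (mod 3): since gcd(44, 3) = 1, we get a unique residue mod 132.
    Write x = 29 + 44·t and substitute into x ≡ 0 (mod 3): 44·t ≡ 0 − 29 = -29 (mod 3).
    Reduce coefficients mod 3: 2·t ≡ 1 (mod 3).
    The inverse of 2 mod 3 is 2 (since 2·2 = 4 = 1·3 + 1), so t ≡ 2·1 = 2 ≡ 2 (mod 3).
    Then x = 29 + 44·2 = 117, valid modulo lcm(44, 3) = 132: x ≡ 117 (mod 132).
Verify: 117 mod 4 = 1 ✓, 117 mod 11 = 7 ✓, 117 mod 3 = 0 ✓.

x ≡ 117 (mod 132).


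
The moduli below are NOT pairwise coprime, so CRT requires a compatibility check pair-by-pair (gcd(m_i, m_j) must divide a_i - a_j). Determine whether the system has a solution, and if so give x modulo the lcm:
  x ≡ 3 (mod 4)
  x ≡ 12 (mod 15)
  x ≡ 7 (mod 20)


Moduli 4, 15, 20 are not pairwise coprime, so CRT works modulo lcm(m_i) when all pairwise compatibility conditions hold.
Pairwise compatibility: gcd(m_i, m_j) must divide a_i - a_j for every pair.
Merge one congruence at a time:
  Start: x ≡ 3 (mod 4).
  Combine with x ≡ 12 (mod 15): gcd(4, 15) = 1; 12 - 3 = 9, which IS divisible by 1, so compatible.
    Write x = 3 + 4·t and substitute into x ≡ 12 (mod 15): 4·t ≡ 12 − 3 = 9 (mod 15).
    The inverse of 4 mod 15 is 4 (since 4·4 = 16 = 1·15 + 1), so t ≡ 4·9 = 36 ≡ 6 (mod 15).
    Then x = 3 + 4·6 = 27, valid modulo lcm(4, 15) = 60: x ≡ 27 (mod 60).
  Combine with x ≡ 7 (mod 20): gcd(60, 20) = 20; 7 - 27 = -20, which IS divisible by 20, so compatible.
    Write x = 27 + 60·t and substitute into x ≡ 7 (mod 20): 60·t ≡ 7 − 27 = -20 (mod 20).
    Divide the congruence (and modulus) by g = 20: 3·t ≡ -1 (mod 1).
    Modulo 1 every t works; take t = 0.
    Then x = 27 + 60·0 = 27, valid modulo lcm(60, 20) = 60: x ≡ 27 (mod 60).
Verify: 27 mod 4 = 3, 27 mod 15 = 12, 27 mod 20 = 7.

x ≡ 27 (mod 60).


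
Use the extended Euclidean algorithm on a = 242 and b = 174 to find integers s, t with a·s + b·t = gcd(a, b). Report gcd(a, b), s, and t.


Euclidean algorithm on (242, 174) — divide until remainder is 0:
  242 = 1 · 174 + 68
  174 = 2 · 68 + 38
  68 = 1 · 38 + 30
  38 = 1 · 30 + 8
  30 = 3 · 8 + 6
  8 = 1 · 6 + 2
  6 = 3 · 2 + 0
gcd(242, 174) = 2.
Track Bezout coefficients alongside the remainders: start with r₀ = 242 = a·1 + b·0 (s = 1, t = 0) and r₁ = 174 = a·0 + b·1 (s = 0, t = 1); each new remainder r_{k+1} = r_{k-1} − q_k·r_k inherits s_{k+1} = s_{k-1} − q_k·s_k, t_{k+1} = t_{k-1} − q_k·t_k, so r_k = a·s_k + b·t_k at every step:
  q = 1: r = 68, s = 1 − 1·0 = 1, t = 0 − 1·1 = -1  (check: 242·1 + 174·(-1) = 68)
  q = 2: r = 38, s = 0 − 2·1 = -2, t = 1 − 2·(-1) = 3  (check: 242·(-2) + 174·3 = 38)
  q = 1: r = 30, s = 1 − 1·(-2) = 3, t = -1 − 1·3 = -4  (check: 242·3 + 174·(-4) = 30)
  q = 1: r = 8, s = -2 − 1·3 = -5, t = 3 − 1·(-4) = 7  (check: 242·(-5) + 174·7 = 8)
  q = 3: r = 6, s = 3 − 3·(-5) = 18, t = -4 − 3·7 = -25  (check: 242·18 + 174·(-25) = 6)
  q = 1: r = 2, s = -5 − 1·18 = -23, t = 7 − 1·(-25) = 32  (check: 242·(-23) + 174·32 = 2)
The row with r = 2 (the gcd) gives the Bezout coefficients s = -23, t = 32.
Result: 242 · (-23) + 174 · (32) = 2.

gcd(242, 174) = 2; s = -23, t = 32 (check: 242·(-23) + 174·32 = 2).


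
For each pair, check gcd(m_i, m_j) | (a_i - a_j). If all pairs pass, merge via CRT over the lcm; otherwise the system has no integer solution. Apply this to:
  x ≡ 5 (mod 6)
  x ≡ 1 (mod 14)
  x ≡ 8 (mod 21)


Moduli 6, 14, 21 are not pairwise coprime, so CRT works modulo lcm(m_i) when all pairwise compatibility conditions hold.
Pairwise compatibility: gcd(m_i, m_j) must divide a_i - a_j for every pair.
Merge one congruence at a time:
  Start: x ≡ 5 (mod 6).
  Combine with x ≡ 1 (mod 14): gcd(6, 14) = 2; 1 - 5 = -4, which IS divisible by 2, so compatible.
    Write x = 5 + 6·t and substitute into x ≡ 1 (mod 14): 6·t ≡ 1 − 5 = -4 (mod 14).
    Divide the congruence (and modulus) by g = 2: 3·t ≡ -2 (mod 7).
    Reduce coefficients mod 7: 3·t ≡ 5 (mod 7).
    The inverse of 3 mod 7 is 5 (since 3·5 = 15 = 2·7 + 1), so t ≡ 5·5 = 25 ≡ 4 (mod 7).
    Then x = 5 + 6·4 = 29, valid modulo lcm(6, 14) = 42: x ≡ 29 (mod 42).
  Combine with x ≡ 8 (mod 21): gcd(42, 21) = 21; 8 - 29 = -21, which IS divisible by 21, so compatible.
    Write x = 29 + 42·t and substitute into x ≡ 8 (mod 21): 42·t ≡ 8 − 29 = -21 (mod 21).
    Divide the congruence (and modulus) by g = 21: 2·t ≡ -1 (mod 1).
    Modulo 1 every t works; take t = 0.
    Then x = 29 + 42·0 = 29, valid modulo lcm(42, 21) = 42: x ≡ 29 (mod 42).
Verify: 29 mod 6 = 5, 29 mod 14 = 1, 29 mod 21 = 8.

x ≡ 29 (mod 42).


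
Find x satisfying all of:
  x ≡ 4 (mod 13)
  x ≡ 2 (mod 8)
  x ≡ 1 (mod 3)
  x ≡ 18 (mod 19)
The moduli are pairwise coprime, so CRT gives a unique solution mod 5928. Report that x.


Product of moduli M = 13 · 8 · 3 · 19 = 5928.
Merge one congruence at a time:
  Start: x ≡ 4 (mod 13).
  Combine with x ≡ 2 (mod 8); new modulus lcm = 104.
    Write x = 4 + 13·t and substitute into x ≡ 2 (mod 8): 13·t ≡ 2 − 4 = -2 (mod 8).
    Reduce coefficients mod 8: 5·t ≡ 6 (mod 8).
    The inverse of 5 mod 8 is 5 (since 5·5 = 25 = 3·8 + 1), so t ≡ 5·6 = 30 ≡ 6 (mod 8).
    Then x = 4 + 13·6 = 82, valid modulo lcm(13, 8) = 104: x ≡ 82 (mod 104).
  Combine with x ≡ 1 (mod 3); new modulus lcm = 312.
    Write x = 82 + 104·t and substitute into x ≡ 1 (mod 3): 104·t ≡ 1 − 82 = -81 (mod 3).
    Reduce coefficients mod 3: 2·t ≡ 0 (mod 3).
    The inverse of 2 mod 3 is 2 (since 2·2 = 4 = 1·3 + 1), so t ≡ 2·0 = 0 ≡ 0 (mod 3).
    Then x = 82 + 104·0 = 82, valid modulo lcm(104, 3) = 312: x ≡ 82 (mod 312).
  Combine with x ≡ 18 (mod 19); new modulus lcm = 5928.
    Write x = 82 + 312·t and substitute into x ≡ 18 (mod 19): 312·t ≡ 18 − 82 = -64 (mod 19).
    Reduce coefficients mod 19: 8·t ≡ 12 (mod 19).
    The inverse of 8 mod 19 is 12 (since 8·12 = 96 = 5·19 + 1), so t ≡ 12·12 = 144 ≡ 11 (mod 19).
    Then x = 82 + 312·11 = 3514, valid modulo lcm(312, 19) = 5928: x ≡ 3514 (mod 5928).
Verify against each original: 3514 mod 13 = 4, 3514 mod 8 = 2, 3514 mod 3 = 1, 3514 mod 19 = 18.

x ≡ 3514 (mod 5928).


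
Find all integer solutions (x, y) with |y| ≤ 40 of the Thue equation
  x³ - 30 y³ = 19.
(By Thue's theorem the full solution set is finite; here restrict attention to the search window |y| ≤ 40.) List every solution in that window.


The equation is x³ - 30y³ = 19. For fixed y, x³ = 30·y³ + 19, so a solution requires the RHS to be a perfect cube.
Strategy: iterate y from -40 to 40, compute RHS = 30·y³ + 19, and check whether it is a (positive or negative) perfect cube.
Check small values of y:
  y = 0: RHS = 19 is not a perfect cube.
  y = 1: RHS = 49 is not a perfect cube.
  y = -1: RHS = -11 is not a perfect cube.
  y = 2: RHS = 259 is not a perfect cube.
  y = -2: RHS = -221 is not a perfect cube.
  y = 3: RHS = 829 is not a perfect cube.
  y = -3: RHS = -791 is not a perfect cube.
Continuing the search up to |y| = 40 finds no solutions either.
No (x, y) in the scanned range satisfies the equation.

No integer solutions with |y| ≤ 40.


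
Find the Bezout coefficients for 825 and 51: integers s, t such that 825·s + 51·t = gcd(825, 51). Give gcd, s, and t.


Euclidean algorithm on (825, 51) — divide until remainder is 0:
  825 = 16 · 51 + 9
  51 = 5 · 9 + 6
  9 = 1 · 6 + 3
  6 = 2 · 3 + 0
gcd(825, 51) = 3.
Track Bezout coefficients alongside the remainders: start with r₀ = 825 = a·1 + b·0 (s = 1, t = 0) and r₁ = 51 = a·0 + b·1 (s = 0, t = 1); each new remainder r_{k+1} = r_{k-1} − q_k·r_k inherits s_{k+1} = s_{k-1} − q_k·s_k, t_{k+1} = t_{k-1} − q_k·t_k, so r_k = a·s_k + b·t_k at every step:
  q = 16: r = 9, s = 1 − 16·0 = 1, t = 0 − 16·1 = -16  (check: 825·1 + 51·(-16) = 9)
  q = 5: r = 6, s = 0 − 5·1 = -5, t = 1 − 5·(-16) = 81  (check: 825·(-5) + 51·81 = 6)
  q = 1: r = 3, s = 1 − 1·(-5) = 6, t = -16 − 1·81 = -97  (check: 825·6 + 51·(-97) = 3)
The row with r = 3 (the gcd) gives the Bezout coefficients s = 6, t = -97.
Result: 825 · (6) + 51 · (-97) = 3.

gcd(825, 51) = 3; s = 6, t = -97 (check: 825·6 + 51·(-97) = 3).


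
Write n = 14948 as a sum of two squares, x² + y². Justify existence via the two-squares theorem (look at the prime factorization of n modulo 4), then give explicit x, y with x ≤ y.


Step 1: Factor n = 14948 = 2^2 · 37 · 101.
Step 2: Check the mod-4 condition on each prime factor: 2 = 2 (special); 37 ≡ 1 (mod 4), exponent 1; 101 ≡ 1 (mod 4), exponent 1.
All primes ≡ 3 (mod 4) appear to even exponent (or don't appear), so by the two-squares theorem n IS expressible as a sum of two squares.
Step 3: Build a representation. Group n = k² · m with k = 2 and m = 37 · 101 = 3737 (a product of primes ≡ 1 (mod 4)); a representation of m scales to one of n via (k·x)² + (k·y)² = k²(x² + y²). Each prime p ≡ 1 (mod 4) is itself a sum of two squares; find a² by testing p − a² for a perfect square:
  37: 37 − 1² = 36 = 6² ⇒ 37 = 1² + 6².
  101: 101 − 1² = 100 = 10² ⇒ 101 = 1² + 10².
  Combine using the Brahmagupta–Fibonacci identity (a² + b²)(c² + d²) = (ac − bd)² + (ad + bc)² = (ac + bd)² + (ad − bc)²:
  37 · 101 = 3737: from (1² + 6²)(1² + 10²), take (1·1 − 6·10, 1·10 + 6·1) = (1 − 60, 10 + 6) = (-59, 16); dropping signs (only squares matter) gives (59, 16); check 59² + 16² = 3481 + 256 = 3737 ✓.
  Scale by k = 2: (2·59, 2·16) = (118, 32).
Step 4: Order so x ≤ y and verify: 32² + 118² = 1024 + 13924 = 14948 = n. ✓

n = 14948 = 32² + 118² (one valid representation with x ≤ y).


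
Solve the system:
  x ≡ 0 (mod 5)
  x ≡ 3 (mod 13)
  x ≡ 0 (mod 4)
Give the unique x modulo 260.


Moduli 5, 13, 4 are pairwise coprime; by CRT there is a unique solution modulo M = 5 · 13 · 4 = 260.
Solve pairwise, accumulating the modulus:
  Start with x ≡ 0 (mod 5).
  Combine with x ≡ 3 (mod 13): since gcd(5, 13) = 1, we get a unique residue mod 65.
    Write x = 0 + 5·t and substitute into x ≡ 3 (mod 13): 5·t ≡ 3 − 0 = 3 (mod 13).
    The inverse of 5 mod 13 is 8 (since 5·8 = 40 = 3·13 + 1), so t ≡ 8·3 = 24 ≡ 11 (mod 13).
    Then x = 0 + 5·11 = 55, valid modulo lcm(5, 13) = 65: x ≡ 55 (mod 65).
  Combine with x ≡ 0 (mod 4): since gcd(65, 4) = 1, we get a unique residue mod 260.
    Write x = 55 + 65·t and substitute into x ≡ 0 (mod 4): 65·t ≡ 0 − 55 = -55 (mod 4).
    Reduce coefficients mod 4: 1·t ≡ 1 (mod 4).
    So t ≡ 1 (mod 4).
    Then x = 55 + 65·1 = 120, valid modulo lcm(65, 4) = 260: x ≡ 120 (mod 260).
Verify: 120 mod 5 = 0 ✓, 120 mod 13 = 3 ✓, 120 mod 4 = 0 ✓.

x ≡ 120 (mod 260).


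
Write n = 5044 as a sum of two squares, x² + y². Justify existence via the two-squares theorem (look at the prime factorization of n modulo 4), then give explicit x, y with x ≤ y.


Step 1: Factor n = 5044 = 2^2 · 13 · 97.
Step 2: Check the mod-4 condition on each prime factor: 2 = 2 (special); 13 ≡ 1 (mod 4), exponent 1; 97 ≡ 1 (mod 4), exponent 1.
All primes ≡ 3 (mod 4) appear to even exponent (or don't appear), so by the two-squares theorem n IS expressible as a sum of two squares.
Step 3: Build a representation. Group n = k² · m with k = 2 and m = 13 · 97 = 1261 (a product of primes ≡ 1 (mod 4)); a representation of m scales to one of n via (k·x)² + (k·y)² = k²(x² + y²). Each prime p ≡ 1 (mod 4) is itself a sum of two squares; find a² by testing p − a² for a perfect square:
  13: 13 − 1² = 12, 13 − 2² = 9 = 3² ⇒ 13 = 2² + 3².
  97: 97 − 1² = 96, 97 − 2² = 93, 97 − 3² = 88, 97 − 4² = 81 = 9² ⇒ 97 = 4² + 9².
  Combine using the Brahmagupta–Fibonacci identity (a² + b²)(c² + d²) = (ac − bd)² + (ad + bc)² = (ac + bd)² + (ad − bc)²:
  13 · 97 = 1261: from (2² + 3²)(4² + 9²), take (2·4 − 3·9, 2·9 + 3·4) = (8 − 27, 18 + 12) = (-19, 30); dropping signs (only squares matter) gives (19, 30); check 19² + 30² = 361 + 900 = 1261 ✓.
  Scale by k = 2: (2·19, 2·30) = (38, 60).
Step 4: Order so x ≤ y and verify: 38² + 60² = 1444 + 3600 = 5044 = n. ✓

n = 5044 = 38² + 60² (one valid representation with x ≤ y).


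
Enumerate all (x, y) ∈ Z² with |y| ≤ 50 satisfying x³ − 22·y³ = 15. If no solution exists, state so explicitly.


The equation is x³ - 22y³ = 15. For fixed y, x³ = 22·y³ + 15, so a solution requires the RHS to be a perfect cube.
Strategy: iterate y from -50 to 50, compute RHS = 22·y³ + 15, and check whether it is a (positive or negative) perfect cube.
Check small values of y:
  y = 0: RHS = 15 is not a perfect cube.
  y = 1: RHS = 37 is not a perfect cube.
  y = -1: RHS = -7 is not a perfect cube.
  y = 2: RHS = 191 is not a perfect cube.
  y = -2: RHS = -161 is not a perfect cube.
  y = 3: RHS = 609 is not a perfect cube.
  y = -3: RHS = -579 is not a perfect cube.
Continuing the search up to |y| = 50 finds no solutions either.
No (x, y) in the scanned range satisfies the equation.

No integer solutions with |y| ≤ 50.


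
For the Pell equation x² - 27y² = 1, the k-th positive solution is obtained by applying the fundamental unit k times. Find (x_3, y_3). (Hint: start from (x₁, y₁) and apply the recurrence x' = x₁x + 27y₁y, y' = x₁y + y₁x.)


Step 1: Find the fundamental solution (x₁, y₁) of x² - 27y² = 1.
  Expand √27 as a continued fraction. a₀ = ⌊√27⌋ = 5; iterate m_{k+1} = d_k·a_k − m_k, d_{k+1} = (27 − m_{k+1}²)/d_k, a_{k+1} = ⌊(a₀ + m_{k+1})/d_{k+1}⌋ (starting m₀ = 0, d₀ = 1), with convergents p_k = a_k·p_{k-1} + p_{k-2}, q_k = a_k·q_{k-1} + q_{k-2} (p₋₁ = 1, q₋₁ = 0):
  k = 0: a₀ = 5; p₀/q₀ = 5/1; p₀² − 27·q₀² = 25 − 27 = -2.
  k = 1: m = 5, d = 2, a = ⌊(5 + 5)/2⌋ = 5; p/q = (5·5 + 1)/(5·1 + 0) = 26/5; p² − 27·q² = 676 − 675 = 1.
  The first convergent with p² − 27·q² = 1 gives the fundamental solution (x₁, y₁) = (26, 5).
Step 2: Apply the recurrence (x_{n+1}, y_{n+1}) = (x₁x_n + 27y₁y_n, x₁y_n + y₁x_n) repeatedly.
  From (x_1, y_1) = (26, 5): x_2 = 26·26 + 27·5·5 = 1351; y_2 = 26·5 + 5·26 = 260.
  From (x_2, y_2) = (1351, 260): x_3 = 26·1351 + 27·5·260 = 70226; y_3 = 26·260 + 5·1351 = 13515.
Step 3: Verify x_3² - 27·y_3² = 4931691076 - 4931691075 = 1 (should be 1). ✓

(x_1, y_1) = (26, 5); (x_3, y_3) = (70226, 13515).


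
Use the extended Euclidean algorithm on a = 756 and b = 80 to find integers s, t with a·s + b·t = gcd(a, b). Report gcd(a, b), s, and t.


Euclidean algorithm on (756, 80) — divide until remainder is 0:
  756 = 9 · 80 + 36
  80 = 2 · 36 + 8
  36 = 4 · 8 + 4
  8 = 2 · 4 + 0
gcd(756, 80) = 4.
Track Bezout coefficients alongside the remainders: start with r₀ = 756 = a·1 + b·0 (s = 1, t = 0) and r₁ = 80 = a·0 + b·1 (s = 0, t = 1); each new remainder r_{k+1} = r_{k-1} − q_k·r_k inherits s_{k+1} = s_{k-1} − q_k·s_k, t_{k+1} = t_{k-1} − q_k·t_k, so r_k = a·s_k + b·t_k at every step:
  q = 9: r = 36, s = 1 − 9·0 = 1, t = 0 − 9·1 = -9  (check: 756·1 + 80·(-9) = 36)
  q = 2: r = 8, s = 0 − 2·1 = -2, t = 1 − 2·(-9) = 19  (check: 756·(-2) + 80·19 = 8)
  q = 4: r = 4, s = 1 − 4·(-2) = 9, t = -9 − 4·19 = -85  (check: 756·9 + 80·(-85) = 4)
The row with r = 4 (the gcd) gives the Bezout coefficients s = 9, t = -85.
Result: 756 · (9) + 80 · (-85) = 4.

gcd(756, 80) = 4; s = 9, t = -85 (check: 756·9 + 80·(-85) = 4).


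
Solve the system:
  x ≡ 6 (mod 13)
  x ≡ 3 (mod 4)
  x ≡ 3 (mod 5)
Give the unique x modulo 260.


Moduli 13, 4, 5 are pairwise coprime; by CRT there is a unique solution modulo M = 13 · 4 · 5 = 260.
Solve pairwise, accumulating the modulus:
  Start with x ≡ 6 (mod 13).
  Combine with x ≡ 3 (mod 4): since gcd(13, 4) = 1, we get a unique residue mod 52.
    Write x = 6 + 13·t and substitute into x ≡ 3 (mod 4): 13·t ≡ 3 − 6 = -3 (mod 4).
    Reduce coefficients mod 4: 1·t ≡ 1 (mod 4).
    So t ≡ 1 (mod 4).
    Then x = 6 + 13·1 = 19, valid modulo lcm(13, 4) = 52: x ≡ 19 (mod 52).
  Combine with x ≡ 3 (mod 5): since gcd(52, 5) = 1, we get a unique residue mod 260.
    Write x = 19 + 52·t and substitute into x ≡ 3 (mod 5): 52·t ≡ 3 − 19 = -16 (mod 5).
    Reduce coefficients mod 5: 2·t ≡ 4 (mod 5).
    The inverse of 2 mod 5 is 3 (since 2·3 = 6 = 1·5 + 1), so t ≡ 3·4 = 12 ≡ 2 (mod 5).
    Then x = 19 + 52·2 = 123, valid modulo lcm(52, 5) = 260: x ≡ 123 (mod 260).
Verify: 123 mod 13 = 6 ✓, 123 mod 4 = 3 ✓, 123 mod 5 = 3 ✓.

x ≡ 123 (mod 260).


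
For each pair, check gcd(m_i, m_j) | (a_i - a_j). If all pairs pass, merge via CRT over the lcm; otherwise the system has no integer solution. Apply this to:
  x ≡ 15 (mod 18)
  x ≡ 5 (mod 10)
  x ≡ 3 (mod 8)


Moduli 18, 10, 8 are not pairwise coprime, so CRT works modulo lcm(m_i) when all pairwise compatibility conditions hold.
Pairwise compatibility: gcd(m_i, m_j) must divide a_i - a_j for every pair.
Merge one congruence at a time:
  Start: x ≡ 15 (mod 18).
  Combine with x ≡ 5 (mod 10): gcd(18, 10) = 2; 5 - 15 = -10, which IS divisible by 2, so compatible.
    Write x = 15 + 18·t and substitute into x ≡ 5 (mod 10): 18·t ≡ 5 − 15 = -10 (mod 10).
    Divide the congruence (and modulus) by g = 2: 9·t ≡ -5 (mod 5).
    Reduce coefficients mod 5: 4·t ≡ 0 (mod 5).
    The inverse of 4 mod 5 is 4 (since 4·4 = 16 = 3·5 + 1), so t ≡ 4·0 = 0 ≡ 0 (mod 5).
    Then x = 15 + 18·0 = 15, valid modulo lcm(18, 10) = 90: x ≡ 15 (mod 90).
  Combine with x ≡ 3 (mod 8): gcd(90, 8) = 2; 3 - 15 = -12, which IS divisible by 2, so compatible.
    Write x = 15 + 90·t and substitute into x ≡ 3 (mod 8): 90·t ≡ 3 − 15 = -12 (mod 8).
    Divide the congruence (and modulus) by g = 2: 45·t ≡ -6 (mod 4).
    Reduce coefficients mod 4: 1·t ≡ 2 (mod 4).
    So t ≡ 2 (mod 4).
    Then x = 15 + 90·2 = 195, valid modulo lcm(90, 8) = 360: x ≡ 195 (mod 360).
Verify: 195 mod 18 = 15, 195 mod 10 = 5, 195 mod 8 = 3.

x ≡ 195 (mod 360).


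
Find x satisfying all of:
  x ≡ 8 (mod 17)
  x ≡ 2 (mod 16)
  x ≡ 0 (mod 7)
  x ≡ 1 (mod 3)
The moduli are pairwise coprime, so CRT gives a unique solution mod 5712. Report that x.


Product of moduli M = 17 · 16 · 7 · 3 = 5712.
Merge one congruence at a time:
  Start: x ≡ 8 (mod 17).
  Combine with x ≡ 2 (mod 16); new modulus lcm = 272.
    Write x = 8 + 17·t and substitute into x ≡ 2 (mod 16): 17·t ≡ 2 − 8 = -6 (mod 16).
    Reduce coefficients mod 16: 1·t ≡ 10 (mod 16).
    So t ≡ 10 (mod 16).
    Then x = 8 + 17·10 = 178, valid modulo lcm(17, 16) = 272: x ≡ 178 (mod 272).
  Combine with x ≡ 0 (mod 7); new modulus lcm = 1904.
    Write x = 178 + 272·t and substitute into x ≡ 0 (mod 7): 272·t ≡ 0 − 178 = -178 (mod 7).
    Reduce coefficients mod 7: 6·t ≡ 4 (mod 7).
    The inverse of 6 mod 7 is 6 (since 6·6 = 36 = 5·7 + 1), so t ≡ 6·4 = 24 ≡ 3 (mod 7).
    Then x = 178 + 272·3 = 994, valid modulo lcm(272, 7) = 1904: x ≡ 994 (mod 1904).
  Combine with x ≡ 1 (mod 3); new modulus lcm = 5712.
    Write x = 994 + 1904·t and substitute into x ≡ 1 (mod 3): 1904·t ≡ 1 − 994 = -993 (mod 3).
    Reduce coefficients mod 3: 2·t ≡ 0 (mod 3).
    The inverse of 2 mod 3 is 2 (since 2·2 = 4 = 1·3 + 1), so t ≡ 2·0 = 0 ≡ 0 (mod 3).
    Then x = 994 + 1904·0 = 994, valid modulo lcm(1904, 3) = 5712: x ≡ 994 (mod 5712).
Verify against each original: 994 mod 17 = 8, 994 mod 16 = 2, 994 mod 7 = 0, 994 mod 3 = 1.

x ≡ 994 (mod 5712).


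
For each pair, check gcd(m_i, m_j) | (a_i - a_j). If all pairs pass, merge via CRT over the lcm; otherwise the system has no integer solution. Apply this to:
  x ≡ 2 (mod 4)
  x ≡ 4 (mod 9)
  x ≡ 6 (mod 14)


Moduli 4, 9, 14 are not pairwise coprime, so CRT works modulo lcm(m_i) when all pairwise compatibility conditions hold.
Pairwise compatibility: gcd(m_i, m_j) must divide a_i - a_j for every pair.
Merge one congruence at a time:
  Start: x ≡ 2 (mod 4).
  Combine with x ≡ 4 (mod 9): gcd(4, 9) = 1; 4 - 2 = 2, which IS divisible by 1, so compatible.
    Write x = 2 + 4·t and substitute into x ≡ 4 (mod 9): 4·t ≡ 4 − 2 = 2 (mod 9).
    The inverse of 4 mod 9 is 7 (since 4·7 = 28 = 3·9 + 1), so t ≡ 7·2 = 14 ≡ 5 (mod 9).
    Then x = 2 + 4·5 = 22, valid modulo lcm(4, 9) = 36: x ≡ 22 (mod 36).
  Combine with x ≡ 6 (mod 14): gcd(36, 14) = 2; 6 - 22 = -16, which IS divisible by 2, so compatible.
    Write x = 22 + 36·t and substitute into x ≡ 6 (mod 14): 36·t ≡ 6 − 22 = -16 (mod 14).
    Divide the congruence (and modulus) by g = 2: 18·t ≡ -8 (mod 7).
    Reduce coefficients mod 7: 4·t ≡ 6 (mod 7).
    The inverse of 4 mod 7 is 2 (since 4·2 = 8 = 1·7 + 1), so t ≡ 2·6 = 12 ≡ 5 (mod 7).
    Then x = 22 + 36·5 = 202, valid modulo lcm(36, 14) = 252: x ≡ 202 (mod 252).
Verify: 202 mod 4 = 2, 202 mod 9 = 4, 202 mod 14 = 6.

x ≡ 202 (mod 252).


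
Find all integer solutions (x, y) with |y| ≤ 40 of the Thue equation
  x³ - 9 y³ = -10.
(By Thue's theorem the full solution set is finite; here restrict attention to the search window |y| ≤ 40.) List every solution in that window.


The equation is x³ - 9y³ = -10. For fixed y, x³ = 9·y³ − 10, so a solution requires the RHS to be a perfect cube.
Strategy: iterate y from -40 to 40, compute RHS = 9·y³ − 10, and check whether it is a (positive or negative) perfect cube.
Check small values of y:
  y = 0: RHS = -10 is not a perfect cube.
  y = 1: RHS = -1 = (-1)³ ⇒ x = -1 works.
  y = -1: RHS = -19 is not a perfect cube.
  y = 2: RHS = 62 is not a perfect cube.
  y = -2: RHS = -82 is not a perfect cube.
  y = 3: RHS = 233 is not a perfect cube.
  y = -3: RHS = -253 is not a perfect cube.
Continuing the search up to |y| = 40 finds no further solutions beyond those listed.
Collected solutions: (-1, 1).

Solutions (with |y| ≤ 40): (-1, 1).


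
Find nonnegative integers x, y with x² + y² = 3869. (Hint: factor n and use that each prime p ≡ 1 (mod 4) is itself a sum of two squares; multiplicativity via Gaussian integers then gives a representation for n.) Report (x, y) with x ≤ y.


Step 1: Factor n = 3869 = 53 · 73.
Step 2: Check the mod-4 condition on each prime factor: 53 ≡ 1 (mod 4), exponent 1; 73 ≡ 1 (mod 4), exponent 1.
All primes ≡ 3 (mod 4) appear to even exponent (or don't appear), so by the two-squares theorem n IS expressible as a sum of two squares.
Step 3: Build a representation. Here n = 53 · 73 is a product of primes ≡ 1 (mod 4). Each prime p ≡ 1 (mod 4) is itself a sum of two squares; find a² by testing p − a² for a perfect square:
  53: 53 − 1² = 52, 53 − 2² = 49 = 7² ⇒ 53 = 2² + 7².
  73: 73 − 1² = 72, 73 − 2² = 69, 73 − 3² = 64 = 8² ⇒ 73 = 3² + 8².
  Combine using the Brahmagupta–Fibonacci identity (a² + b²)(c² + d²) = (ac − bd)² + (ad + bc)² = (ac + bd)² + (ad − bc)²:
  53 · 73 = 3869: from (2² + 7²)(3² + 8²), take (2·3 − 7·8, 2·8 + 7·3) = (6 − 56, 16 + 21) = (-50, 37); dropping signs (only squares matter) gives (50, 37); check 50² + 37² = 2500 + 1369 = 3869 ✓.
Step 4: Order so x ≤ y and verify: 37² + 50² = 1369 + 2500 = 3869 = n. ✓

n = 3869 = 37² + 50² (one valid representation with x ≤ y).


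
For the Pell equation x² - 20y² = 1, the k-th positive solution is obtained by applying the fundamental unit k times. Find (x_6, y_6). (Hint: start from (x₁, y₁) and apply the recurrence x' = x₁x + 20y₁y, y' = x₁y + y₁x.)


Step 1: Find the fundamental solution (x₁, y₁) of x² - 20y² = 1.
  Expand √20 as a continued fraction. a₀ = ⌊√20⌋ = 4; iterate m_{k+1} = d_k·a_k − m_k, d_{k+1} = (20 − m_{k+1}²)/d_k, a_{k+1} = ⌊(a₀ + m_{k+1})/d_{k+1}⌋ (starting m₀ = 0, d₀ = 1), with convergents p_k = a_k·p_{k-1} + p_{k-2}, q_k = a_k·q_{k-1} + q_{k-2} (p₋₁ = 1, q₋₁ = 0):
  k = 0: a₀ = 4; p₀/q₀ = 4/1; p₀² − 20·q₀² = 16 − 20 = -4.
  k = 1: m = 4, d = 4, a = ⌊(4 + 4)/4⌋ = 2; p/q = (2·4 + 1)/(2·1 + 0) = 9/2; p² − 20·q² = 81 − 80 = 1.
  The first convergent with p² − 20·q² = 1 gives the fundamental solution (x₁, y₁) = (9, 2).
Step 2: Apply the recurrence (x_{n+1}, y_{n+1}) = (x₁x_n + 20y₁y_n, x₁y_n + y₁x_n) repeatedly.
  From (x_1, y_1) = (9, 2): x_2 = 9·9 + 20·2·2 = 161; y_2 = 9·2 + 2·9 = 36.
  From (x_2, y_2) = (161, 36): x_3 = 9·161 + 20·2·36 = 2889; y_3 = 9·36 + 2·161 = 646.
  From (x_3, y_3) = (2889, 646): x_4 = 9·2889 + 20·2·646 = 51841; y_4 = 9·646 + 2·2889 = 11592.
  From (x_4, y_4) = (51841, 11592): x_5 = 9·51841 + 20·2·11592 = 930249; y_5 = 9·11592 + 2·51841 = 208010.
  From (x_5, y_5) = (930249, 208010): x_6 = 9·930249 + 20·2·208010 = 16692641; y_6 = 9·208010 + 2·930249 = 3732588.
Step 3: Verify x_6² - 20·y_6² = 278644263554881 - 278644263554880 = 1 (should be 1). ✓

(x_1, y_1) = (9, 2); (x_6, y_6) = (16692641, 3732588).


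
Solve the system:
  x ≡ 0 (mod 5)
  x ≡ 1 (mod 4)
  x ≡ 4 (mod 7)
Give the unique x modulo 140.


Moduli 5, 4, 7 are pairwise coprime; by CRT there is a unique solution modulo M = 5 · 4 · 7 = 140.
Solve pairwise, accumulating the modulus:
  Start with x ≡ 0 (mod 5).
  Combine with x ≡ 1 (mod 4): since gcd(5, 4) = 1, we get a unique residue mod 20.
    Write x = 0 + 5·t and substitute into x ≡ 1 (mod 4): 5·t ≡ 1 − 0 = 1 (mod 4).
    Reduce coefficients mod 4: 1·t ≡ 1 (mod 4).
    So t ≡ 1 (mod 4).
    Then x = 0 + 5·1 = 5, valid modulo lcm(5, 4) = 20: x ≡ 5 (mod 20).
  Combine with x ≡ 4 (mod 7): since gcd(20, 7) = 1, we get a unique residue mod 140.
    Write x = 5 + 20·t and substitute into x ≡ 4 (mod 7): 20·t ≡ 4 − 5 = -1 (mod 7).
    Reduce coefficients mod 7: 6·t ≡ 6 (mod 7).
    The inverse of 6 mod 7 is 6 (since 6·6 = 36 = 5·7 + 1), so t ≡ 6·6 = 36 ≡ 1 (mod 7).
    Then x = 5 + 20·1 = 25, valid modulo lcm(20, 7) = 140: x ≡ 25 (mod 140).
Verify: 25 mod 5 = 0 ✓, 25 mod 4 = 1 ✓, 25 mod 7 = 4 ✓.

x ≡ 25 (mod 140).
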